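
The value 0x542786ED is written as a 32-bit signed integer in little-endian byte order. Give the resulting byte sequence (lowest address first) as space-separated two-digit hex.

ED 86 27 54

Split into bytes (most-significant first): 54 27 86 ED.
In little-endian order the low byte comes first in memory.
So at ascending addresses the bytes are ED 86 27 54.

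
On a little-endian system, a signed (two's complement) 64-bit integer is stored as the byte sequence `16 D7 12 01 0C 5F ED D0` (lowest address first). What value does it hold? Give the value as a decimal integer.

Little-endian stores the least-significant byte at the lowest address.
Reassemble most-significant byte first: D0 ED 5F 0C 01 12 D7 16 → 0xD0ED5F0C0112D716.
Top bit is set, so as a signed 64-bit value this is 0xD0ED5F0C0112D716 − 2^64 = -3391950439177857258.

-3391950439177857258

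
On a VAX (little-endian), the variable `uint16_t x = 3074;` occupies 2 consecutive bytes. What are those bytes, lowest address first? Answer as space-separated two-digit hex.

02 0C

3074 in hexadecimal, padded to 16 bits, is 0x0C02.
Split into bytes (most-significant first): 0C 02.
Little-endian: lowest address holds the least-significant byte.
So at ascending addresses the bytes are 02 0C.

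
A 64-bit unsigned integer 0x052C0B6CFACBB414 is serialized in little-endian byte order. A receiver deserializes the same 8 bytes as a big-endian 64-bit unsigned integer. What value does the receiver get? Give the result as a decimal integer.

Stored little-endian, the bytes at ascending addresses are 14 B4 CB FA 6C 0B 2C 05.
Read back as big-endian, the last byte is least significant, giving 0x14B4CBFA6C0B2C05.
0x14B4CBFA6C0B2C05 = 1492041652981410821.

1492041652981410821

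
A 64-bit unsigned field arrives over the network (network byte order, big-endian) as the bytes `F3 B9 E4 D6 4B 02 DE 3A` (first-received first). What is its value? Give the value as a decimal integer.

Big-endian stores the most-significant byte at the lowest address.
The bytes are already most-significant first: 0xF3B9E4D64B02DE3A.
0xF3B9E4D64B02DE3A = 17562319830940573242.

17562319830940573242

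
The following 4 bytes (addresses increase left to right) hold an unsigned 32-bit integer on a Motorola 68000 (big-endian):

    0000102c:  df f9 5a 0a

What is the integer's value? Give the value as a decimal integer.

Big-endian stores the most-significant byte at the lowest address.
The bytes are already most-significant first: 0xDFF95A0A.
0xDFF95A0A = 3757660682.

3757660682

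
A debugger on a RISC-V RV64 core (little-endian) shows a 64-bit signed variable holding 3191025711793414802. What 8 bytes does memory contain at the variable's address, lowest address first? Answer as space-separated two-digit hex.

3191025711793414802 in hexadecimal, padded to 64 bits, is 0x2C48CCFA6495A292.
Split into bytes (most-significant first): 2C 48 CC FA 64 95 A2 92.
In little-endian order the low byte comes first in memory.
So at ascending addresses the bytes are 92 A2 95 64 FA CC 48 2C.

92 A2 95 64 FA CC 48 2C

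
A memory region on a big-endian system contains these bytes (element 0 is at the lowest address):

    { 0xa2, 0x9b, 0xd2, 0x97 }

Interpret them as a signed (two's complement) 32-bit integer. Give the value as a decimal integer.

In big-endian order the high byte comes first in memory.
The bytes are already most-significant first: 0xA29BD297.
Top bit is set, so as a signed 32-bit value this is 0xA29BD297 − 2^32 = -1566846313.

-1566846313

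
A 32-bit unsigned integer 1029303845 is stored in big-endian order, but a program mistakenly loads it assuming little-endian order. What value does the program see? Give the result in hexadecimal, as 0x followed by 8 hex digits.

1029303845 in 32-bit hexadecimal is 0x3D59EE25.
Stored big-endian, the bytes at ascending addresses are 3D 59 EE 25.
Read back as little-endian, the first byte is least significant, giving 0x25EE593D.

0x25EE593D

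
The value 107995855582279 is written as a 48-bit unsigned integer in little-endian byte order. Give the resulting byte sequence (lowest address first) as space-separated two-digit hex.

107995855582279 in hexadecimal, padded to 48 bits, is 0x6238BE9BF447.
Split into bytes (most-significant first): 62 38 BE 9B F4 47.
Little-endian: lowest address holds the least-significant byte.
So at ascending addresses the bytes are 47 F4 9B BE 38 62.

47 F4 9B BE 38 62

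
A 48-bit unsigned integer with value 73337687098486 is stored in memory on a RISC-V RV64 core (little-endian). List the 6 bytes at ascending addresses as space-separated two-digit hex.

76 C4 C9 42 B3 42

73337687098486 in hexadecimal, padded to 48 bits, is 0x42B342C9C476.
Split into bytes (most-significant first): 42 B3 42 C9 C4 76.
In little-endian order the low byte comes first in memory.
So at ascending addresses the bytes are 76 C4 C9 42 B3 42.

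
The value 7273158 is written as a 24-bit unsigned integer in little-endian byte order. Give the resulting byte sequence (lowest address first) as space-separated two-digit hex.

C6 FA 6E

7273158 in hexadecimal, padded to 24 bits, is 0x6EFAC6.
Split into bytes (most-significant first): 6E FA C6.
In little-endian order the low byte comes first in memory.
So at ascending addresses the bytes are C6 FA 6E.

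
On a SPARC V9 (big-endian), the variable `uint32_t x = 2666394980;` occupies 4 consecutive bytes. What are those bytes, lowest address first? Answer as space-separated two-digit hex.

2666394980 in hexadecimal, padded to 32 bits, is 0x9EEDF564.
Split into bytes (most-significant first): 9E ED F5 64.
Big-endian stores the most-significant byte at the lowest address.
So the memory order matches the most-significant-first order: 9E ED F5 64.

9E ED F5 64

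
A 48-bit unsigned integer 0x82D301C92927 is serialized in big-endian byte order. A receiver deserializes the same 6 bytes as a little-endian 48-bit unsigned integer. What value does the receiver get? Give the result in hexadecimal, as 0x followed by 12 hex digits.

Stored big-endian, the bytes at ascending addresses are 82 D3 01 C9 29 27.
Read back as little-endian, the first byte is least significant, giving 0x2729C901D382.

0x2729C901D382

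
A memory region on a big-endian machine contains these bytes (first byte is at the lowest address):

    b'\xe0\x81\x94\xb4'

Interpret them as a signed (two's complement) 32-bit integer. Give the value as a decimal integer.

Big-endian stores the most-significant byte at the lowest address.
The bytes are already most-significant first: 0xE08194B4.
Top bit is set, so as a signed 32-bit value this is 0xE08194B4 − 2^32 = -528378700.

-528378700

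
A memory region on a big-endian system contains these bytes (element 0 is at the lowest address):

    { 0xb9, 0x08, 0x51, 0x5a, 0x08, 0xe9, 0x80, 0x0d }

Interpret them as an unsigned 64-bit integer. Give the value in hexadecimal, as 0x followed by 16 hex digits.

0xB908515A08E9800D

In big-endian order the high byte comes first in memory.
The bytes are already most-significant first: 0xB908515A08E9800D.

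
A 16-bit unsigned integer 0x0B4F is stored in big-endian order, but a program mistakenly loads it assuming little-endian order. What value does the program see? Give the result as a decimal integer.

Stored big-endian, the bytes at ascending addresses are 0B 4F.
Read back as little-endian, the first byte is least significant, giving 0x4F0B.
0x4F0B = 20235.

20235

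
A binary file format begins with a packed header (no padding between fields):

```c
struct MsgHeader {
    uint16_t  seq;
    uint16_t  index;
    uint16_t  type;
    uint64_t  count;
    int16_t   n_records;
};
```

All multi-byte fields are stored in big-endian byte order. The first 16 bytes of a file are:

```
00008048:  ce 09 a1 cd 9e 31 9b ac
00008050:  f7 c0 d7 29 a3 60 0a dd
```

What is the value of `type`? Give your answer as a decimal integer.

`type` follows `seq` (2 B), `index` (2 B), so it starts at offset 2 + 2 = 4 and occupies 2 bytes.
Bytes at offsets 4..5: 9E 31.
In big-endian order the high byte comes first in memory.
The bytes are already most-significant first: 0x9E31.
0x9E31 = 40497.

40497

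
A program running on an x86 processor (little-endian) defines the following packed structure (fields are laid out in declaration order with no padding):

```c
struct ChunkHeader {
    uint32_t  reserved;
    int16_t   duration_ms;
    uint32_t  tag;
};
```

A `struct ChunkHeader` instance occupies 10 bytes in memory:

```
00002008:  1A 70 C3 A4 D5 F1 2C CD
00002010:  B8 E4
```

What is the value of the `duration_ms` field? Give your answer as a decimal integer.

`duration_ms` follows `reserved` (4 bytes), so it starts at byte offset 4 and occupies 2 bytes.
Bytes at offsets 4..5: D5 F1.
Little-endian: lowest address holds the least-significant byte.
Reassemble most-significant byte first: F1 D5 → 0xF1D5.
Top bit is set, so as a signed 16-bit value this is 0xF1D5 − 2^16 = -3627.

-3627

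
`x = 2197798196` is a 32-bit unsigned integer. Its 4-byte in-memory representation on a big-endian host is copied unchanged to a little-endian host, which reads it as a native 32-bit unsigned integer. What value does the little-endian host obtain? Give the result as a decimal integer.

2197798196 in 32-bit hexadecimal is 0x82FFBD34.
Stored big-endian, the bytes at ascending addresses are 82 FF BD 34.
Read back as little-endian, the first byte is least significant, giving 0x34BDFF82.
0x34BDFF82 = 884866946.

884866946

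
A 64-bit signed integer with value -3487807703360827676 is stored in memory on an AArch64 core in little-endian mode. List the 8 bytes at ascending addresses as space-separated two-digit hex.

Two's complement of -3487807703360827676 in 64 bits: 3487807703360827676 = 0x30672EA083B1711C; invert → 0xCF98D15F7C4E8EE3; add 1 → 0xCF98D15F7C4E8EE4.
Split into bytes (most-significant first): CF 98 D1 5F 7C 4E 8E E4.
Little-endian: lowest address holds the least-significant byte.
So at ascending addresses the bytes are E4 8E 4E 7C 5F D1 98 CF.

E4 8E 4E 7C 5F D1 98 CF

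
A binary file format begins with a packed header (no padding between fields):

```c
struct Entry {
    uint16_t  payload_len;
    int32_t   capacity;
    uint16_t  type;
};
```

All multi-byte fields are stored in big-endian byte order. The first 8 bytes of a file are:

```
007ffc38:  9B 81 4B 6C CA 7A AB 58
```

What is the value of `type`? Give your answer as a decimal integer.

`type` follows `payload_len` (2 B), `capacity` (4 B), so it starts at offset 2 + 4 = 6 and occupies 2 bytes.
Bytes at offsets 6..7: AB 58.
Big-endian: lowest address holds the most-significant byte.
The bytes are already most-significant first: 0xAB58.
0xAB58 = 43864.

43864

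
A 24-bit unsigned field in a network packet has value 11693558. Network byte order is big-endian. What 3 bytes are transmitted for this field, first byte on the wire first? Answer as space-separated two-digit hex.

B2 6D F6

11693558 in hexadecimal, padded to 24 bits, is 0xB26DF6.
Split into bytes (most-significant first): B2 6D F6.
Big-endian: lowest address holds the most-significant byte.
So the memory order matches the most-significant-first order: B2 6D F6.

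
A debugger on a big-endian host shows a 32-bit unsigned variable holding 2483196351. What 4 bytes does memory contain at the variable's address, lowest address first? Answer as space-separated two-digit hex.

94 02 91 BF

2483196351 in hexadecimal, padded to 32 bits, is 0x940291BF.
Split into bytes (most-significant first): 94 02 91 BF.
In big-endian order the high byte comes first in memory.
So the memory order matches the most-significant-first order: 94 02 91 BF.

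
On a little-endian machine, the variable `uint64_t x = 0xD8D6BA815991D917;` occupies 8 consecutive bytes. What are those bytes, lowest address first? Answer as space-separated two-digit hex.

17 D9 91 59 81 BA D6 D8

Split into bytes (most-significant first): D8 D6 BA 81 59 91 D9 17.
Little-endian stores the least-significant byte at the lowest address.
So at ascending addresses the bytes are 17 D9 91 59 81 BA D6 D8.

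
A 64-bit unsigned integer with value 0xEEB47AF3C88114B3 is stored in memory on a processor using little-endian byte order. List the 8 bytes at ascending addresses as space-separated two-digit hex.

Split into bytes (most-significant first): EE B4 7A F3 C8 81 14 B3.
In little-endian order the low byte comes first in memory.
So at ascending addresses the bytes are B3 14 81 C8 F3 7A B4 EE.

B3 14 81 C8 F3 7A B4 EE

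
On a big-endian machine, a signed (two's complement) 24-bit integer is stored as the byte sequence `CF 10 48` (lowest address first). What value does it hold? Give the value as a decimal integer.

-3207096

Big-endian: lowest address holds the most-significant byte.
The bytes are already most-significant first: 0xCF1048.
Top bit is set, so as a signed 24-bit value this is 0xCF1048 − 2^24 = -3207096.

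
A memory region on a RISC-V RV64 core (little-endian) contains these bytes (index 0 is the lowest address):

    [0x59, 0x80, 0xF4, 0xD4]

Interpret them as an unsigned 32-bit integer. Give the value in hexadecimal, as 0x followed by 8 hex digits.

0xD4F48059

Little-endian stores the least-significant byte at the lowest address.
Reassemble most-significant byte first: D4 F4 80 59 → 0xD4F48059.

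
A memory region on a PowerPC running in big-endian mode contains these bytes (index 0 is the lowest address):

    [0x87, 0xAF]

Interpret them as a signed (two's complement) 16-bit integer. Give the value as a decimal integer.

In big-endian order the high byte comes first in memory.
The bytes are already most-significant first: 0x87AF.
Top bit is set, so as a signed 16-bit value this is 0x87AF − 2^16 = -30801.

-30801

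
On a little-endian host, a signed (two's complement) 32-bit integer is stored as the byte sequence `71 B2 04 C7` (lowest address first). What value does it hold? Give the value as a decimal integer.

In little-endian order the low byte comes first in memory.
Reassemble most-significant byte first: C7 04 B2 71 → 0xC704B271.
Top bit is set, so as a signed 32-bit value this is 0xC704B271 − 2^32 = -955993487.

-955993487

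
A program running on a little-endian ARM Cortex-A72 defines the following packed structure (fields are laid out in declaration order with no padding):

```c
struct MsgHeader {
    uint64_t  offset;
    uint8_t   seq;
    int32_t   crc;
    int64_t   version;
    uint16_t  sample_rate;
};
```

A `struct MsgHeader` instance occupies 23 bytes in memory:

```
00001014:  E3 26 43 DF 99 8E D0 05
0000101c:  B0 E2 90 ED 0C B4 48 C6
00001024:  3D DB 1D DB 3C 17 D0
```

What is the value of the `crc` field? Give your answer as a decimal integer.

216895714

`crc` follows `offset` (8 B), `seq` (1 B), so it starts at offset 8 + 1 = 9 and occupies 4 bytes.
Bytes at offsets 9..12: E2 90 ED 0C.
In little-endian order the low byte comes first in memory.
Reassemble most-significant byte first: 0C ED 90 E2 → 0x0CED90E2.
0x0CED90E2 = 216895714.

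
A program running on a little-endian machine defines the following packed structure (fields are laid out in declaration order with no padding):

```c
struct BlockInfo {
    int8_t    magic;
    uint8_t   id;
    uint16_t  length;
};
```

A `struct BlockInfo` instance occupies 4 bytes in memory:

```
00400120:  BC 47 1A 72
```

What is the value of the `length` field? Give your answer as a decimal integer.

29210

`length` follows `magic` (1 B), `id` (1 B), so it starts at offset 1 + 1 = 2 and occupies 2 bytes.
Bytes at offsets 2..3: 1A 72.
Little-endian stores the least-significant byte at the lowest address.
Reassemble most-significant byte first: 72 1A → 0x721A.
0x721A = 29210.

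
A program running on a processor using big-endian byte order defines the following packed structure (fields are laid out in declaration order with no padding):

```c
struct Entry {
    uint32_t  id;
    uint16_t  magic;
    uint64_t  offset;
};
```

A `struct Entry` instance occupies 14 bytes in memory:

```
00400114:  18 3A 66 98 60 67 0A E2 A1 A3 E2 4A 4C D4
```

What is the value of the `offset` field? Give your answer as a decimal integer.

`offset` follows `id` (4 B), `magic` (2 B), so it starts at offset 4 + 2 = 6 and occupies 8 bytes.
Bytes at offsets 6..13: 0A E2 A1 A3 E2 4A 4C D4.
Big-endian stores the most-significant byte at the lowest address.
The bytes are already most-significant first: 0x0AE2A1A3E24A4CD4.
0x0AE2A1A3E24A4CD4 = 784367010364148948.

784367010364148948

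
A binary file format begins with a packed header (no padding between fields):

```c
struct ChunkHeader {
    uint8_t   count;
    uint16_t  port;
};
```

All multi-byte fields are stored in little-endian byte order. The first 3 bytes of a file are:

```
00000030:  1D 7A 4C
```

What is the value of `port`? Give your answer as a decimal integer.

`port` follows `count` (1 byte), so it starts at byte offset 1 and occupies 2 bytes.
Bytes at offsets 1..2: 7A 4C.
In little-endian order the low byte comes first in memory.
Reassemble most-significant byte first: 4C 7A → 0x4C7A.
0x4C7A = 19578.

19578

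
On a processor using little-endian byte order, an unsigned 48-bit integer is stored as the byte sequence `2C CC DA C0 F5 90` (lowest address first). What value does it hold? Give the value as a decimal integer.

Little-endian stores the least-significant byte at the lowest address.
Reassemble most-significant byte first: 90 F5 C0 DA CC 2C → 0x90F5C0DACC2C.
0x90F5C0DACC2C = 159385176951852.

159385176951852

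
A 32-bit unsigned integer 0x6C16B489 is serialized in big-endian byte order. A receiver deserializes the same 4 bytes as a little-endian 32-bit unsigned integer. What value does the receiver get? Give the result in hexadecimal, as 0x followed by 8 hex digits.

Stored big-endian, the bytes at ascending addresses are 6C 16 B4 89.
Read back as little-endian, the first byte is least significant, giving 0x89B4166C.

0x89B4166C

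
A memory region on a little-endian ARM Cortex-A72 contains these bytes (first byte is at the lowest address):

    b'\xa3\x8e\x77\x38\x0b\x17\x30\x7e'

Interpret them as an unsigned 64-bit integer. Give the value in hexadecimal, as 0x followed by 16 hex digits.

Little-endian: lowest address holds the least-significant byte.
Reassemble most-significant byte first: 7E 30 17 0B 38 77 8E A3 → 0x7E30170B38778EA3.

0x7E30170B38778EA3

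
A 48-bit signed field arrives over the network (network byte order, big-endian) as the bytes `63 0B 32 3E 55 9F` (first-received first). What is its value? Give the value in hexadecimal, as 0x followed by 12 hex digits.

Big-endian: lowest address holds the most-significant byte.
The bytes are already most-significant first: 0x630B323E559F.

0x630B323E559F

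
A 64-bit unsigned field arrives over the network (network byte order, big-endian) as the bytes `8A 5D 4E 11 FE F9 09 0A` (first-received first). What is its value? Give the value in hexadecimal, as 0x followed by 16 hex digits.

Big-endian: lowest address holds the most-significant byte.
The bytes are already most-significant first: 0x8A5D4E11FEF9090A.

0x8A5D4E11FEF9090A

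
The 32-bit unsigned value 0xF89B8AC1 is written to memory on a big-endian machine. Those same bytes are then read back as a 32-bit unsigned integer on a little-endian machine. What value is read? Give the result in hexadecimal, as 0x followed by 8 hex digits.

Stored big-endian, the bytes at ascending addresses are F8 9B 8A C1.
Read back as little-endian, the first byte is least significant, giving 0xC18A9BF8.

0xC18A9BF8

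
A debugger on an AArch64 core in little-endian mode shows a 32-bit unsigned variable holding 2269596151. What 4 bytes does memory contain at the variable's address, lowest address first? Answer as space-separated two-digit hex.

F7 49 47 87

2269596151 in hexadecimal, padded to 32 bits, is 0x874749F7.
Split into bytes (most-significant first): 87 47 49 F7.
In little-endian order the low byte comes first in memory.
So at ascending addresses the bytes are F7 49 47 87.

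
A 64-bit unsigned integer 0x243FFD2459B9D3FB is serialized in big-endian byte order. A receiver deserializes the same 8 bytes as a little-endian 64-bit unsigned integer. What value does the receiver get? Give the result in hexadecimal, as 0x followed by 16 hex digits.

0xFBD3B95924FD3F24

Stored big-endian, the bytes at ascending addresses are 24 3F FD 24 59 B9 D3 FB.
Read back as little-endian, the first byte is least significant, giving 0xFBD3B95924FD3F24.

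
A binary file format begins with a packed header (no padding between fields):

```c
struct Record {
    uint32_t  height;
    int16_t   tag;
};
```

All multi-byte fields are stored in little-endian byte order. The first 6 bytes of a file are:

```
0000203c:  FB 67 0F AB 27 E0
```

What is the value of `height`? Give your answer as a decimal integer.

2869913595

`height` is the first field, at byte offset 0, occupying 4 bytes.
Bytes at offsets 0..3: FB 67 0F AB.
Little-endian stores the least-significant byte at the lowest address.
Reassemble most-significant byte first: AB 0F 67 FB → 0xAB0F67FB.
0xAB0F67FB = 2869913595.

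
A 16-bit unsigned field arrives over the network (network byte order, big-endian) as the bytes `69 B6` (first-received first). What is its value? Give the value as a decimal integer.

27062

Big-endian stores the most-significant byte at the lowest address.
The bytes are already most-significant first: 0x69B6.
0x69B6 = 27062.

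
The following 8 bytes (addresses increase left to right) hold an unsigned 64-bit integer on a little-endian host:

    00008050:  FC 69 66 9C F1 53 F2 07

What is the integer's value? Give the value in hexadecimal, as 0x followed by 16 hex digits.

0x07F253F19C6669FC

In little-endian order the low byte comes first in memory.
Reassemble most-significant byte first: 07 F2 53 F1 9C 66 69 FC → 0x07F253F19C6669FC.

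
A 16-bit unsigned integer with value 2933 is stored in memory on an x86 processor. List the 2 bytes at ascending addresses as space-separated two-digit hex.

75 0B

2933 in hexadecimal, padded to 16 bits, is 0x0B75.
Split into bytes (most-significant first): 0B 75.
Little-endian stores the least-significant byte at the lowest address.
So at ascending addresses the bytes are 75 0B.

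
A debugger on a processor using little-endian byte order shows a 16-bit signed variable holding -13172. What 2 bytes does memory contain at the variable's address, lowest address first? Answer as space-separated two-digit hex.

8C CC

Two's complement of -13172 in 16 bits: 13172 = 0x3374; invert → 0xCC8B; add 1 → 0xCC8C.
Split into bytes (most-significant first): CC 8C.
Little-endian: lowest address holds the least-significant byte.
So at ascending addresses the bytes are 8C CC.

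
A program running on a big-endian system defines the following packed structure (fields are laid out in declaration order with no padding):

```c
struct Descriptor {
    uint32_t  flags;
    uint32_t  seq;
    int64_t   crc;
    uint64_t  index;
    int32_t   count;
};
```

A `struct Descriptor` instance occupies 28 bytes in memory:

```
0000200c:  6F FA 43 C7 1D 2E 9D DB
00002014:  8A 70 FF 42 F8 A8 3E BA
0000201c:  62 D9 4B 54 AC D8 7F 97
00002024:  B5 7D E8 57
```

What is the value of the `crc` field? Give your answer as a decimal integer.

`crc` follows `flags` (4 B), `seq` (4 B), so it starts at offset 4 + 4 = 8 and occupies 8 bytes.
Bytes at offsets 8..15: 8A 70 FF 42 F8 A8 3E BA.
In big-endian order the high byte comes first in memory.
The bytes are already most-significant first: 0x8A70FF42F8A83EBA.
Top bit is set, so as a signed 64-bit value this is 0x8A70FF42F8A83EBA − 2^64 = -8470990235979202886.

-8470990235979202886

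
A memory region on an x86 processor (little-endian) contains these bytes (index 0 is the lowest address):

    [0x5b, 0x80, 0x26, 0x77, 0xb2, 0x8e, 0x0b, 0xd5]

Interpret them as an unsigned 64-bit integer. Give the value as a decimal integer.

Little-endian: lowest address holds the least-significant byte.
Reassemble most-significant byte first: D5 0B 8E B2 77 26 80 5B → 0xD50B8EB27726805B.
0xD50B8EB27726805B = 15351520651976802395.

15351520651976802395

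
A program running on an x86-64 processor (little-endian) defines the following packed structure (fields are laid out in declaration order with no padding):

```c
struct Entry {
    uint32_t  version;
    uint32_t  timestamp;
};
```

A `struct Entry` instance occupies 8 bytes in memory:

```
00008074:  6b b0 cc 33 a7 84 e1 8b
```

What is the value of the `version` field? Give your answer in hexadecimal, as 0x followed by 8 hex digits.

`version` is the first field, at byte offset 0, occupying 4 bytes.
Bytes at offsets 0..3: 6B B0 CC 33.
Little-endian stores the least-significant byte at the lowest address.
Reassemble most-significant byte first: 33 CC B0 6B → 0x33CCB06B.

0x33CCB06B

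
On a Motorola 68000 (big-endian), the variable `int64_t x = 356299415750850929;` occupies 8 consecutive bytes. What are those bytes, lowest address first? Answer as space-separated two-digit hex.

04 F1 D4 6E 4D 82 39 71

356299415750850929 in hexadecimal, padded to 64 bits, is 0x04F1D46E4D823971.
Split into bytes (most-significant first): 04 F1 D4 6E 4D 82 39 71.
In big-endian order the high byte comes first in memory.
So the memory order matches the most-significant-first order: 04 F1 D4 6E 4D 82 39 71.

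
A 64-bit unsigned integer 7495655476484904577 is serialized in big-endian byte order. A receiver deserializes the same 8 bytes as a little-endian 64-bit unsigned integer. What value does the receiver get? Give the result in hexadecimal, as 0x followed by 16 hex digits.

7495655476484904577 in 64-bit hexadecimal is 0x6805EAF132981681.
Stored big-endian, the bytes at ascending addresses are 68 05 EA F1 32 98 16 81.
Read back as little-endian, the first byte is least significant, giving 0x81169832F1EA0568.

0x81169832F1EA0568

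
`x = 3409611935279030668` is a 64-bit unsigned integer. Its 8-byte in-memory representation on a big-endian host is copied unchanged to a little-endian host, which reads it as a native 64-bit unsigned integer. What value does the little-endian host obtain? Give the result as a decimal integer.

10097419463757353263

3409611935279030668 in 64-bit hexadecimal is 0x2F515FFD803D218C.
Stored big-endian, the bytes at ascending addresses are 2F 51 5F FD 80 3D 21 8C.
Read back as little-endian, the first byte is least significant, giving 0x8C213D80FD5F512F.
0x8C213D80FD5F512F = 10097419463757353263.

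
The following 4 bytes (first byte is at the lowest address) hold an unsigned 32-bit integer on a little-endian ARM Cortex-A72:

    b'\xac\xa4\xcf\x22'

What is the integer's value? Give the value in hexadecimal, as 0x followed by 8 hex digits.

Little-endian stores the least-significant byte at the lowest address.
Reassemble most-significant byte first: 22 CF A4 AC → 0x22CFA4AC.

0x22CFA4AC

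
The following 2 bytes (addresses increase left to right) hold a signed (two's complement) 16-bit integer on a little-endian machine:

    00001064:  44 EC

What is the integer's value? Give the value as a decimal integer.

-5052

Little-endian stores the least-significant byte at the lowest address.
Reassemble most-significant byte first: EC 44 → 0xEC44.
Top bit is set, so as a signed 16-bit value this is 0xEC44 − 2^16 = -5052.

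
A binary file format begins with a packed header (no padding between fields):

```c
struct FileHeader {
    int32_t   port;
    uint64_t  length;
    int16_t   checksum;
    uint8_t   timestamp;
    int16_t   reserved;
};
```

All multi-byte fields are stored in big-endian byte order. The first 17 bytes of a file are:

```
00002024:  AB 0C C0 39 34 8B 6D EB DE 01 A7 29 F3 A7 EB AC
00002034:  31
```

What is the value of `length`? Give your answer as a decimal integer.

`length` follows `port` (4 bytes), so it starts at byte offset 4 and occupies 8 bytes.
Bytes at offsets 4..11: 34 8B 6D EB DE 01 A7 29.
In big-endian order the high byte comes first in memory.
The bytes are already most-significant first: 0x348B6DEBDE01A729.
0x348B6DEBDE01A729 = 3786240771544426281.

3786240771544426281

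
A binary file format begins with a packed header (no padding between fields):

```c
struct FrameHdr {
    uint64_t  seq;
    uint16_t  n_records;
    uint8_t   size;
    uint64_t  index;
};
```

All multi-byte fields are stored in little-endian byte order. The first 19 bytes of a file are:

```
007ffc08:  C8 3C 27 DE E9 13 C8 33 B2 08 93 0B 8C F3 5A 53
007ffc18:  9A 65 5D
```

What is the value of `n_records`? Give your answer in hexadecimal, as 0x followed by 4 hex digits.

`n_records` follows `seq` (8 bytes), so it starts at byte offset 8 and occupies 2 bytes.
Bytes at offsets 8..9: B2 08.
In little-endian order the low byte comes first in memory.
Reassemble most-significant byte first: 08 B2 → 0x08B2.

0x08B2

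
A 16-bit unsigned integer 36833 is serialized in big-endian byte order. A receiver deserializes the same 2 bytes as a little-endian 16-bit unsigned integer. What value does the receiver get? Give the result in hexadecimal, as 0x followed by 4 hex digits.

36833 in 16-bit hexadecimal is 0x8FE1.
Stored big-endian, the bytes at ascending addresses are 8F E1.
Read back as little-endian, the first byte is least significant, giving 0xE18F.

0xE18F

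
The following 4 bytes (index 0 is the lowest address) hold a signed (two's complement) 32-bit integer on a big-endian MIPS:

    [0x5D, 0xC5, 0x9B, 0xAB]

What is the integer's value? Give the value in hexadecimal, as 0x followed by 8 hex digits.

In big-endian order the high byte comes first in memory.
The bytes are already most-significant first: 0x5DC59BAB.

0x5DC59BAB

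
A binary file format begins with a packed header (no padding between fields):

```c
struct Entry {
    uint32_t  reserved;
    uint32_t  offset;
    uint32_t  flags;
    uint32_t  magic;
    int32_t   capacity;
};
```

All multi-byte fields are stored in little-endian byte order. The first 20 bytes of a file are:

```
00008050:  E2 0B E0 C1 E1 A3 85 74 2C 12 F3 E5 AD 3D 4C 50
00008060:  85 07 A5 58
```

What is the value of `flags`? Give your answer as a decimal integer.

3857912364

`flags` follows `reserved` (4 B), `offset` (4 B), so it starts at offset 4 + 4 = 8 and occupies 4 bytes.
Bytes at offsets 8..11: 2C 12 F3 E5.
Little-endian: lowest address holds the least-significant byte.
Reassemble most-significant byte first: E5 F3 12 2C → 0xE5F3122C.
0xE5F3122C = 3857912364.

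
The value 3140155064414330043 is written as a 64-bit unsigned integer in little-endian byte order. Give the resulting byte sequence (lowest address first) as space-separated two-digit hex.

3140155064414330043 in hexadecimal, padded to 64 bits, is 0x2B941264D20F5CBB.
Split into bytes (most-significant first): 2B 94 12 64 D2 0F 5C BB.
Little-endian stores the least-significant byte at the lowest address.
So at ascending addresses the bytes are BB 5C 0F D2 64 12 94 2B.

BB 5C 0F D2 64 12 94 2B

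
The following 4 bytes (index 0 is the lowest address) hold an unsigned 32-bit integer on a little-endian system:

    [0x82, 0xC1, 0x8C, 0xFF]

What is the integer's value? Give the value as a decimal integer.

4287414658

Little-endian stores the least-significant byte at the lowest address.
Reassemble most-significant byte first: FF 8C C1 82 → 0xFF8CC182.
0xFF8CC182 = 4287414658.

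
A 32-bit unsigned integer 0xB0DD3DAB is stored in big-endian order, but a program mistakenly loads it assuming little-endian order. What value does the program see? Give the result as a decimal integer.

Stored big-endian, the bytes at ascending addresses are B0 DD 3D AB.
Read back as little-endian, the first byte is least significant, giving 0xAB3DDDB0.
0xAB3DDDB0 = 2872958384.

2872958384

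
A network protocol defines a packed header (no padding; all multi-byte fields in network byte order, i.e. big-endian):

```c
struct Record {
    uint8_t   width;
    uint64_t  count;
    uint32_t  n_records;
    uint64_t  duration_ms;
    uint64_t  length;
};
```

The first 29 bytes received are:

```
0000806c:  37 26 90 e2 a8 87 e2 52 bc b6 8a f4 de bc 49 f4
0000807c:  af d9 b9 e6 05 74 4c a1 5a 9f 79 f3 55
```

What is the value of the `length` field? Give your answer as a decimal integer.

8380250417224348501

`length` follows `width` (1 B), `count` (8 B), `n_records` (4 B), `duration_ms` (8 B), so it starts at offset 1 + 8 + 4 + 8 = 21 and occupies 8 bytes.
Bytes at offsets 21..28: 74 4C A1 5A 9F 79 F3 55.
Big-endian stores the most-significant byte at the lowest address.
The bytes are already most-significant first: 0x744CA15A9F79F355.
0x744CA15A9F79F355 = 8380250417224348501.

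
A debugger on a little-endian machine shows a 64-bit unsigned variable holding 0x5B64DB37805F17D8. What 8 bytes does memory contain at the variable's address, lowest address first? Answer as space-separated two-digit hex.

D8 17 5F 80 37 DB 64 5B

Split into bytes (most-significant first): 5B 64 DB 37 80 5F 17 D8.
Little-endian stores the least-significant byte at the lowest address.
So at ascending addresses the bytes are D8 17 5F 80 37 DB 64 5B.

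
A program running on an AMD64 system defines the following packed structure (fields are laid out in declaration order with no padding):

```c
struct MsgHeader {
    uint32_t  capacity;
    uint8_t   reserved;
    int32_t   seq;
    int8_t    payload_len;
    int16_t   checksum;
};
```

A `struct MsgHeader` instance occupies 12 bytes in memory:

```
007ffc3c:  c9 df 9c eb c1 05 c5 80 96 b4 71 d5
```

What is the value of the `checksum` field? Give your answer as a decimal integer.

-10895

`checksum` follows `capacity` (4 B), `reserved` (1 B), `seq` (4 B), `payload_len` (1 B), so it starts at offset 4 + 1 + 4 + 1 = 10 and occupies 2 bytes.
Bytes at offsets 10..11: 71 D5.
Little-endian: lowest address holds the least-significant byte.
Reassemble most-significant byte first: D5 71 → 0xD571.
Top bit is set, so as a signed 16-bit value this is 0xD571 − 2^16 = -10895.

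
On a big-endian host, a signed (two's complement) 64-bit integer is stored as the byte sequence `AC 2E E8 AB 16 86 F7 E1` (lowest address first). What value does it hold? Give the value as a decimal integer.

-6039634228742260767

Big-endian stores the most-significant byte at the lowest address.
The bytes are already most-significant first: 0xAC2EE8AB1686F7E1.
Top bit is set, so as a signed 64-bit value this is 0xAC2EE8AB1686F7E1 − 2^64 = -6039634228742260767.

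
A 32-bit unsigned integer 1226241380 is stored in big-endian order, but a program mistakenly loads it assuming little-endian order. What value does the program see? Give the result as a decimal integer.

1693783625

1226241380 in 32-bit hexadecimal is 0x4916F564.
Stored big-endian, the bytes at ascending addresses are 49 16 F5 64.
Read back as little-endian, the first byte is least significant, giving 0x64F51649.
0x64F51649 = 1693783625.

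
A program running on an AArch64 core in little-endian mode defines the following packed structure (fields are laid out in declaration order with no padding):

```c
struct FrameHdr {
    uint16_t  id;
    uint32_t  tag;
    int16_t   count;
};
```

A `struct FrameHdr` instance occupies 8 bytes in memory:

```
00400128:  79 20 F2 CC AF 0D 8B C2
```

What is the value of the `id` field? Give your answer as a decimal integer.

`id` is the first field, at byte offset 0, occupying 2 bytes.
Bytes at offsets 0..1: 79 20.
In little-endian order the low byte comes first in memory.
Reassemble most-significant byte first: 20 79 → 0x2079.
0x2079 = 8313.

8313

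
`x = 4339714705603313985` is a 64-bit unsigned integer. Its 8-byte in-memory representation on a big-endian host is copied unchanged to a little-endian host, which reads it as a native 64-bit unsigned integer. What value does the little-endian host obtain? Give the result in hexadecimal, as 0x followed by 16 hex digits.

0x4141062E88C3393C

4339714705603313985 in 64-bit hexadecimal is 0x3C39C3882E064141.
Stored big-endian, the bytes at ascending addresses are 3C 39 C3 88 2E 06 41 41.
Read back as little-endian, the first byte is least significant, giving 0x4141062E88C3393C.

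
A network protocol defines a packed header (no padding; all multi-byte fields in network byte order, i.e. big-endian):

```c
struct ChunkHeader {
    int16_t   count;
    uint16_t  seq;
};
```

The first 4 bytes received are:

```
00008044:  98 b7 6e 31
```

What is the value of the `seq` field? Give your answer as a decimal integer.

28209

`seq` follows `count` (2 bytes), so it starts at byte offset 2 and occupies 2 bytes.
Bytes at offsets 2..3: 6E 31.
Big-endian: lowest address holds the most-significant byte.
The bytes are already most-significant first: 0x6E31.
0x6E31 = 28209.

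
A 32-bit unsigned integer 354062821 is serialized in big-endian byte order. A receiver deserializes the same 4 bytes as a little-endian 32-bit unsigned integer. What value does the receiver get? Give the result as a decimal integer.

3851491861

354062821 in 32-bit hexadecimal is 0x151A91E5.
Stored big-endian, the bytes at ascending addresses are 15 1A 91 E5.
Read back as little-endian, the first byte is least significant, giving 0xE5911A15.
0xE5911A15 = 3851491861.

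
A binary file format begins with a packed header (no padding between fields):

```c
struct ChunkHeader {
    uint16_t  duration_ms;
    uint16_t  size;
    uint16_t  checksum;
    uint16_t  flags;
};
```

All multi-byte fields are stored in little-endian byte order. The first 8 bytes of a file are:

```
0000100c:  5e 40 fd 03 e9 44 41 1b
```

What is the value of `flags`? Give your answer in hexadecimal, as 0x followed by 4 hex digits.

0x1B41

`flags` follows `duration_ms` (2 B), `size` (2 B), `checksum` (2 B), so it starts at offset 2 + 2 + 2 = 6 and occupies 2 bytes.
Bytes at offsets 6..7: 41 1B.
In little-endian order the low byte comes first in memory.
Reassemble most-significant byte first: 1B 41 → 0x1B41.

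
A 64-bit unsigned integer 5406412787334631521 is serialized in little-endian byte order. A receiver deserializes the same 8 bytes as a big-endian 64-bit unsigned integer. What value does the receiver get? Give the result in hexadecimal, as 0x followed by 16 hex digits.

0x61D03522C96F074B

5406412787334631521 in 64-bit hexadecimal is 0x4B076FC92235D061.
Stored little-endian, the bytes at ascending addresses are 61 D0 35 22 C9 6F 07 4B.
Read back as big-endian, the last byte is least significant, giving 0x61D03522C96F074B.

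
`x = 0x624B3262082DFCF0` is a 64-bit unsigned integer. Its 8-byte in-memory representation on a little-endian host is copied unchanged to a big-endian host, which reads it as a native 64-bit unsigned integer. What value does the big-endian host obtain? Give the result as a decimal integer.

Stored little-endian, the bytes at ascending addresses are F0 FC 2D 08 62 32 4B 62.
Read back as big-endian, the last byte is least significant, giving 0xF0FC2D0862324B62.
0xF0FC2D0862324B62 = 17364803777264241506.

17364803777264241506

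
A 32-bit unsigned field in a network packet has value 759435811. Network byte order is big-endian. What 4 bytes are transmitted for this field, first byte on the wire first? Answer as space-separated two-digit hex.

759435811 in hexadecimal, padded to 32 bits, is 0x2D441223.
Split into bytes (most-significant first): 2D 44 12 23.
Big-endian: lowest address holds the most-significant byte.
So the memory order matches the most-significant-first order: 2D 44 12 23.

2D 44 12 23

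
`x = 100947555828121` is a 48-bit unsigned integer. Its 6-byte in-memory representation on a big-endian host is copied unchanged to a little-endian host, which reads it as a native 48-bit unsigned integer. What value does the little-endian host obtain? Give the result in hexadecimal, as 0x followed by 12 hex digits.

0x99C134AFCF5B

100947555828121 in 48-bit hexadecimal is 0x5BCFAF34C199.
Stored big-endian, the bytes at ascending addresses are 5B CF AF 34 C1 99.
Read back as little-endian, the first byte is least significant, giving 0x99C134AFCF5B.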